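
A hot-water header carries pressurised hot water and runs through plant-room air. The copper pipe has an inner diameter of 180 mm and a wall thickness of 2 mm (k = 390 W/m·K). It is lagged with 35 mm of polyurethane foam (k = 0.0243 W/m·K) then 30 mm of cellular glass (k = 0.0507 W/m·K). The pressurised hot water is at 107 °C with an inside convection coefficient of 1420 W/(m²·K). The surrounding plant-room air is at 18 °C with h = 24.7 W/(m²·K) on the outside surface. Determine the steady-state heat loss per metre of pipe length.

Per-layer cylindrical resistances, series-summed:
R_inner film = 1/(h_i·2πr₁L) = 1/(1420×2π×0.09×1) = 0.001245 K/W
R_copper pipe wall = ln(92/90)/(2π×390×1) = 8.969×10^-6 K/W
R_polyurethane foam = ln(127/92)/(2π×0.0243×1) = 2.112 K/W
R_cellular glass = ln(157/127)/(2π×0.0507×1) = 0.6657 K/W
R_outer film = 1/(h_o·2πr_oL) = 1/(24.7×2π×0.157×1) = 0.04104 K/W
R_total = 2.82 K/W
Q = ΔT/R_total = 89/2.82

q′ ≈ 31.6 W/m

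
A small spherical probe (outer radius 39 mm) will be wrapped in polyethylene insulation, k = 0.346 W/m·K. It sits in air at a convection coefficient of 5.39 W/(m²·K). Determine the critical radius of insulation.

r_cr ≈ 128 mm

For a sphere r_cr = 2k/h = 2×0.346/5.39
r_cr = 128 mm; since the bare radius (39 mm) is below r_cr, adding a thin layer of insulation will *increase* heat loss.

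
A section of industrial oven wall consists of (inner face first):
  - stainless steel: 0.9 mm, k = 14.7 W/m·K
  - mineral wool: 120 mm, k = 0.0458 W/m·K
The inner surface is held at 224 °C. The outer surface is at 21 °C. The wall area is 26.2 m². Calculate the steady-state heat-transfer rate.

Series thermal resistances:
R_stainless steel = L/(kA) = 0.0009/(14.7×26.2) = 2.337×10^-6 K/W
R_mineral wool = L/(kA) = 0.12/(0.0458×26.2) = 0.1 K/W
R_total = 0.1 K/W
Q = ΔT / R_total = 203 / 0.1

Q ≈ 2030 W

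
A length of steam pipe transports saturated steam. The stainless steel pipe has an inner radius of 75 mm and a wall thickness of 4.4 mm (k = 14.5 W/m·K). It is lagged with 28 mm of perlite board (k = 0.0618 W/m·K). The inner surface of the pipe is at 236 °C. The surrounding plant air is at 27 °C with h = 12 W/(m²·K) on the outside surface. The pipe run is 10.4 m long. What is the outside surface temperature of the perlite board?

Radial resistances (cylindrical: R_cond = ln(r_o/r_i)/(2πkL), R_conv = 1/(h·2πrL)):
R_stainless steel pipe wall = ln(79.4/75)/(2π×14.5×10.4) = 6.017×10^-5 K/W
R_perlite board = ln(107.4/79.4)/(2π×0.0618×10.4) = 0.0748 K/W
R_outer film = 1/(h_o·2πr_oL) = 1/(12×2π×0.1074×10.4) = 0.01187 K/W
R_total = 0.08673 K/W
Q = ΔT/R_total = 209/0.08673
Q = 2410 W
T_interface = T_inner − Q·ΣR(inner→interface) = 236 − 2410×0.07486

T ≈ 55.6 °C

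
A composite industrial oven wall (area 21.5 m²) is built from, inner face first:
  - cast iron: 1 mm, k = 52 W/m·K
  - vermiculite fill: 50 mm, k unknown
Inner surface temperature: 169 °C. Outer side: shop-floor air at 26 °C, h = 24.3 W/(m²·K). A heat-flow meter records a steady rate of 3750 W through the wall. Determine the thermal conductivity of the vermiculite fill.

Thermal resistances in series:
R_cast iron = L/(kA) = 0.001/(52×21.5) = 8.945×10^-7 K/W
R_outer film = 1/(h_o·A) = 1/(24.3×21.5) = 0.001914 K/W
Sum of known resistances R_other = 0.001915 K/W
Total R = ΔT/Q = 143/3750 = 0.03813 K/W
R_vermiculite fill = R_total − R_other = 0.03622 K/W
k = L/(R·A) = 0.05/(0.03622×21.5)

k ≈ 0.0642 W/(m·K)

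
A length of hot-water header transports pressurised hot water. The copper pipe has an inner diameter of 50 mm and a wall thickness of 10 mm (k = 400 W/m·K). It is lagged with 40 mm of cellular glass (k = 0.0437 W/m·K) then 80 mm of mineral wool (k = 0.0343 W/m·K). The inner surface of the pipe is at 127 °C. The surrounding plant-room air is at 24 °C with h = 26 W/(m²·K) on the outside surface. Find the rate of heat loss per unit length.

For a radial system each layer contributes R = ln(r_out/r_in)/(2πkL); films add R = 1/(hA).
R_copper pipe wall = ln(35/25)/(2π×400×1) = 1.339×10^-4 K/W
R_cellular glass = ln(75/35)/(2π×0.0437×1) = 2.776 K/W
R_mineral wool = ln(155/75)/(2π×0.0343×1) = 3.368 K/W
R_outer film = 1/(h_o·2πr_oL) = 1/(26×2π×0.155×1) = 0.03949 K/W
R_total = 6.184 K/W
Q = ΔT/R_total = 103/6.184

q′ ≈ 16.7 W/m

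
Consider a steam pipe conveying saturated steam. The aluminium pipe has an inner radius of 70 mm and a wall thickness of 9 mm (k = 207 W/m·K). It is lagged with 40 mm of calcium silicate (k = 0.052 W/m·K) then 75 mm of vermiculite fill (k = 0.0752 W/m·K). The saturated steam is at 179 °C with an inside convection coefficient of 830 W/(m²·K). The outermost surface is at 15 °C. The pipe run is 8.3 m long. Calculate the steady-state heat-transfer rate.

Treating each annulus and film as a series resistance:
R_inner film = 1/(h_i·2πr₁L) = 1/(830×2π×0.07×8.3) = 3.3×10^-4 K/W
R_aluminium pipe wall = ln(79/70)/(2π×207×8.3) = 1.12×10^-5 K/W
R_calcium silicate = ln(119/79)/(2π×0.052×8.3) = 0.1511 K/W
R_vermiculite fill = ln(194/119)/(2π×0.0752×8.3) = 0.1246 K/W
R_total = 0.276 K/W
Q = ΔT/R_total = 164/0.276

Q ≈ 594 W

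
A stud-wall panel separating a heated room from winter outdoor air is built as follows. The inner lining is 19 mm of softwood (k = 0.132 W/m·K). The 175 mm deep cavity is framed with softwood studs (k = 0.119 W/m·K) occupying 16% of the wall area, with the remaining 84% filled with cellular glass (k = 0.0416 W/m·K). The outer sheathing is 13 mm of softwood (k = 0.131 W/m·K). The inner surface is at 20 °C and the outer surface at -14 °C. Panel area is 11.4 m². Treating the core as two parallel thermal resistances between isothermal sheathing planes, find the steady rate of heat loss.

Sheathing layers in series; stud and cavity paths in parallel between them.
R_inner = 0.019/(0.132×11.4) = 0.01263 K/W
R_stud  = 0.175/(0.119×0.16×11.4) = 0.8062 K/W
R_cav   = 0.175/(0.0416×0.84×11.4) = 0.4393 K/W
1/R_core = 1/R_stud + 1/R_cav → R_core = 0.2844 K/W
R_outer = 0.013/(0.131×11.4) = 0.008705 K/W
R_total = 0.3057 K/W
Q = ΔT/R_total = 34/0.3057

Q ≈ 111 W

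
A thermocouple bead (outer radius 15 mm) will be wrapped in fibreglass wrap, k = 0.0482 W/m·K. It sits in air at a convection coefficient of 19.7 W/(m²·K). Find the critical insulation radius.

For a sphere r_cr = 2k/h = 2×0.0482/19.7
r_cr = 4.89 mm; since the bare radius (15 mm) is above r_cr, any added insulation will reduce heat loss.

r_cr ≈ 4.89 mm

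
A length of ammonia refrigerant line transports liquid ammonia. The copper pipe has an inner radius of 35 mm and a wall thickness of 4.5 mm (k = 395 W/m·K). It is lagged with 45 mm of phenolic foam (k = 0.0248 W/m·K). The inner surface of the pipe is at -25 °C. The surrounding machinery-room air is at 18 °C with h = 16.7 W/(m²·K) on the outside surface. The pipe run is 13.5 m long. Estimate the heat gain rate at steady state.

Cylindrical conduction, so R = ln(r₂/r₁)/(2πkL) per layer, in series:
R_copper pipe wall = ln(39.5/35)/(2π×395×13.5) = 3.61×10^-6 K/W
R_phenolic foam = ln(84.5/39.5)/(2π×0.0248×13.5) = 0.3615 K/W
R_outer film = 1/(h_o·2πr_oL) = 1/(16.7×2π×0.0845×13.5) = 0.008354 K/W
R_total = 0.3699 K/W
Q = ΔT/R_total = 43/0.3699

Q ≈ 116 W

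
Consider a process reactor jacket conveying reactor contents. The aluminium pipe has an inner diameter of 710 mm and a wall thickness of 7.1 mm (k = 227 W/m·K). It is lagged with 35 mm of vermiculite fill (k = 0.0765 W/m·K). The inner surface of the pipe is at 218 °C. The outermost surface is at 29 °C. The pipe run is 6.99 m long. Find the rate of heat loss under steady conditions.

Q ≈ 6880 W

Treating each annulus and film as a series resistance:
R_aluminium pipe wall = ln(362.1/355)/(2π×227×6.99) = 1.986×10^-6 K/W
R_vermiculite fill = ln(397.1/362.1)/(2π×0.0765×6.99) = 0.02746 K/W
R_total = 0.02746 K/W
Q = ΔT/R_total = 189/0.02746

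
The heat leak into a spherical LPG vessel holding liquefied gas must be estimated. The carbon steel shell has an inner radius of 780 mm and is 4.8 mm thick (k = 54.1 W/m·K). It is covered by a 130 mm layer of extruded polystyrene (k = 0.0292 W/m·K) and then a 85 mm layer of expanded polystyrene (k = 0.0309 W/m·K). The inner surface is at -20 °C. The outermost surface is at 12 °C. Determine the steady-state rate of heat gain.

Radial (spherical) resistances in series:
R_carbon steel shell = (1/0.78 − 1/0.7848)/(4π×54.1) = 1.153×10^-5 K/W
R_extruded polystyrene = (1/0.7848 − 1/0.9148)/(4π×0.0292) = 0.4935 K/W
R_expanded polystyrene = (1/0.9148 − 1/0.9998)/(4π×0.0309) = 0.2393 K/W
R_total = 0.7328 K/W
Q = ΔT/R_total = 32/0.7328

Q ≈ 43.7 W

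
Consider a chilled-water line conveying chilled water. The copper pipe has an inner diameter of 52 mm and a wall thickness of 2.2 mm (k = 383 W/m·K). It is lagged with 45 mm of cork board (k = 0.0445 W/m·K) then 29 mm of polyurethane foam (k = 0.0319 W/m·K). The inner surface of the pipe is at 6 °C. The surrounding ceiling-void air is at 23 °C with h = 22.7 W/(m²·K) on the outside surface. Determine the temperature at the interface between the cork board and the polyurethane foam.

T ≈ 17.3 °C

Treating each annulus and film as a series resistance:
R_copper pipe wall = ln(28.2/26)/(2π×383×1) = 3.375×10^-5 K/W
R_cork board = ln(73.2/28.2)/(2π×0.0445×1) = 3.412 K/W
R_polyurethane foam = ln(102.2/73.2)/(2π×0.0319×1) = 1.665 K/W
R_outer film = 1/(h_o·2πr_oL) = 1/(22.7×2π×0.1022×1) = 0.0686 K/W
R_total = 5.145 K/W
Q = ΔT/R_total = 17/5.145
Q = 3.3 W/m
T_interface = T_inner + Q·ΣR(inner→interface) = 6 + 3.3×3.412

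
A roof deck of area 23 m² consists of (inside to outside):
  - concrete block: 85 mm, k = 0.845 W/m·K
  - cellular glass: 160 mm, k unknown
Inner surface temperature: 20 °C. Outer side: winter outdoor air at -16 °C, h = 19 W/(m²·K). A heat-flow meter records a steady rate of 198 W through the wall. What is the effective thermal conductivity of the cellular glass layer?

k ≈ 0.0397 W/(m·K)

Series thermal resistances:
R_concrete block = L/(kA) = 0.085/(0.845×23) = 0.004374 K/W
R_outer film = 1/(h_o·A) = 1/(19×23) = 0.002288 K/W
Sum of known resistances R_other = 0.006662 K/W
Total R = ΔT/Q = 36/198 = 0.1818 K/W
R_cellular glass = R_total − R_other = 0.1752 K/W
k = L/(R·A) = 0.16/(0.1752×23)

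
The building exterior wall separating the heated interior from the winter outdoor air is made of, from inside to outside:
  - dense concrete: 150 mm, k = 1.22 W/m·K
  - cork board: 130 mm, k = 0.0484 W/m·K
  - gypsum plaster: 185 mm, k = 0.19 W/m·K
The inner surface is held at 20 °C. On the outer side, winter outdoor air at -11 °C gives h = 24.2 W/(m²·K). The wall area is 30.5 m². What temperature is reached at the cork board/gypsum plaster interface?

T ≈ -2.77 °C

Treating each layer as a thermal resistance in series:
R_dense concrete = L/(kA) = 0.15/(1.22×30.5) = 0.004031 K/W
R_cork board = L/(kA) = 0.13/(0.0484×30.5) = 0.08806 K/W
R_gypsum plaster = L/(kA) = 0.185/(0.19×30.5) = 0.03192 K/W
R_outer film = 1/(h_o·A) = 1/(24.2×30.5) = 0.001355 K/W
R_total = 0.1254 K/W;  Q = ΔT/R_total = 31/0.1254 = 247.3 W
T_interface = T_inner − Q·ΣR(inner→interface) = 20 − 247×0.0921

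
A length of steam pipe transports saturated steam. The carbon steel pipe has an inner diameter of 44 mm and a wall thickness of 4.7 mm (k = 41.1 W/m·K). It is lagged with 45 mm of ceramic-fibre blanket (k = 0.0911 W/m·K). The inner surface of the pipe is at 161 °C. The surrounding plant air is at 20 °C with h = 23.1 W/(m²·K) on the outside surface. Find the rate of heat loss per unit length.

Treating each annulus and film as a series resistance:
R_carbon steel pipe wall = ln(26.7/22)/(2π×41.1×1) = 7.498×10^-4 K/W
R_ceramic-fibre blanket = ln(71.7/26.7)/(2π×0.0911×1) = 1.726 K/W
R_outer film = 1/(h_o·2πr_oL) = 1/(23.1×2π×0.0717×1) = 0.09609 K/W
R_total = 1.823 K/W
Q = ΔT/R_total = 141/1.823

q′ ≈ 77.4 W/m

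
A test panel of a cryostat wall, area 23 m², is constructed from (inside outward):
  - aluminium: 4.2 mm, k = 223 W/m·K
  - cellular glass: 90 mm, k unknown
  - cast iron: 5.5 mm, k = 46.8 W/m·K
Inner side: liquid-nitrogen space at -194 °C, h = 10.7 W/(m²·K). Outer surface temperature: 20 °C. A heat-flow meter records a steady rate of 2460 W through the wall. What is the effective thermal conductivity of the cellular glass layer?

Treating each layer as a thermal resistance in series:
R_inner film = 1/(h_i·A) = 1/(10.7×23) = 0.004063 K/W
R_aluminium = L/(kA) = 0.0042/(223×23) = 8.189×10^-7 K/W
R_cast iron = L/(kA) = 0.0055/(46.8×23) = 5.11×10^-6 K/W
Sum of known resistances R_other = 0.004069 K/W
Total R = ΔT/Q = 214/2460 = 0.08699 K/W
R_cellular glass = R_total − R_other = 0.08292 K/W
k = L/(R·A) = 0.09/(0.08292×23)

k ≈ 0.0472 W/(m·K)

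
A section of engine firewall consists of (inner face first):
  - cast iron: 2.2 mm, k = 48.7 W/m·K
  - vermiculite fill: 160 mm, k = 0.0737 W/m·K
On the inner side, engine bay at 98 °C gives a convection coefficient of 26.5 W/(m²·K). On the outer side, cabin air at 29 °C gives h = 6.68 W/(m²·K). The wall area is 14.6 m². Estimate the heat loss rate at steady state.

Q ≈ 427 W

Treating each layer as a thermal resistance in series:
R_inner film = 1/(h_i·A) = 1/(26.5×14.6) = 0.002585 K/W
R_cast iron = L/(kA) = 0.0022/(48.7×14.6) = 3.094×10^-6 K/W
R_vermiculite fill = L/(kA) = 0.16/(0.0737×14.6) = 0.1487 K/W
R_outer film = 1/(h_o·A) = 1/(6.68×14.6) = 0.01025 K/W
R_total = 0.1615 K/W
Q = ΔT / R_total = 69 / 0.1615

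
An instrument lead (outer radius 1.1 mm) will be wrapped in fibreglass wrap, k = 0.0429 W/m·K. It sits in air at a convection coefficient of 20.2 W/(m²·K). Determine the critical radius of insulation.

r_cr ≈ 2.12 mm

For a cylinder r_cr = k/h = 0.0429/20.2
r_cr = 2.12 mm; since the bare radius (1.1 mm) is below r_cr, adding a thin layer of insulation will *increase* heat loss.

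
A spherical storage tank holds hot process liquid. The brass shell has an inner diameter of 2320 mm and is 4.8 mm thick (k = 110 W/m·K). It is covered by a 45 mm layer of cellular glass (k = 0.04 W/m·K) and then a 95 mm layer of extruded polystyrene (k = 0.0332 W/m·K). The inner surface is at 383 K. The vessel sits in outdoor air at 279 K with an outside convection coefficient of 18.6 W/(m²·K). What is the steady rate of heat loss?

Q ≈ 495 W

Spherical conduction: R = (1/r_in − 1/r_out)/(4πk) per layer; series-sum.
R_brass shell = (1/1.16 − 1/1.1648)/(4π×110) = 2.57×10^-6 K/W
R_cellular glass = (1/1.1648 − 1/1.2098)/(4π×0.04) = 0.06353 K/W
R_extruded polystyrene = (1/1.2098 − 1/1.3048)/(4π×0.0332) = 0.1443 K/W
R_outer film = 1/(h·4πr_o²) = 1/(18.6×4π×1.3048²) = 0.002513 K/W
R_total = 0.2103 K/W
Q = ΔT/R_total = 104/0.2103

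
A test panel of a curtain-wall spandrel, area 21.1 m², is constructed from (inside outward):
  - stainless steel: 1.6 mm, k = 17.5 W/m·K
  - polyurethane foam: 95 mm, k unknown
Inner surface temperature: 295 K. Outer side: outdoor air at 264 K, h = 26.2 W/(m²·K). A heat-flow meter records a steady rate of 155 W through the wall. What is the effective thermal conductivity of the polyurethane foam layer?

k ≈ 0.0227 W/(m·K)

Series thermal resistances:
R_stainless steel = L/(kA) = 0.0016/(17.5×21.1) = 4.333×10^-6 K/W
R_outer film = 1/(h_o·A) = 1/(26.2×21.1) = 0.001809 K/W
Sum of known resistances R_other = 0.001813 K/W
Total R = ΔT/Q = 31/155 = 0.2 K/W
R_polyurethane foam = R_total − R_other = 0.1982 K/W
k = L/(R·A) = 0.095/(0.1982×21.1)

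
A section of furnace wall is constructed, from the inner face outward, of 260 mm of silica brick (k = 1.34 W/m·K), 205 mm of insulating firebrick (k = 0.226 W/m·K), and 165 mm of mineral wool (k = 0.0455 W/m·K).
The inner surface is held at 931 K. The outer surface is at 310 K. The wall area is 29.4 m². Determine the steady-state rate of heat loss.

Series thermal resistances:
R_silica brick = L/(kA) = 0.26/(1.34×29.4) = 0.0066 K/W
R_insulating firebrick = L/(kA) = 0.205/(0.226×29.4) = 0.03085 K/W
R_mineral wool = L/(kA) = 0.165/(0.0455×29.4) = 0.1233 K/W
R_total = 0.1608 K/W
Q = ΔT / R_total = 621 / 0.1608

Q ≈ 3860 W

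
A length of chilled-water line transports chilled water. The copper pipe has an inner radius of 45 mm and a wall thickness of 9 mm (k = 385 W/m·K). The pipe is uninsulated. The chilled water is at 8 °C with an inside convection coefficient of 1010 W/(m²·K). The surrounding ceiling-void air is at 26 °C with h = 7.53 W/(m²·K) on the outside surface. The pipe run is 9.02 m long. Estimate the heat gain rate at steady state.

For a radial system each layer contributes R = ln(r_out/r_in)/(2πkL); films add R = 1/(hA).
R_inner film = 1/(h_i·2πr₁L) = 1/(1010×2π×0.045×9.02) = 3.882×10^-4 K/W
R_copper pipe wall = ln(54/45)/(2π×385×9.02) = 8.356×10^-6 K/W
R_outer film = 1/(h_o·2πr_oL) = 1/(7.53×2π×0.054×9.02) = 0.04339 K/W
R_total = 0.04379 K/W
Q = ΔT/R_total = 18/0.04379

Q ≈ 411 W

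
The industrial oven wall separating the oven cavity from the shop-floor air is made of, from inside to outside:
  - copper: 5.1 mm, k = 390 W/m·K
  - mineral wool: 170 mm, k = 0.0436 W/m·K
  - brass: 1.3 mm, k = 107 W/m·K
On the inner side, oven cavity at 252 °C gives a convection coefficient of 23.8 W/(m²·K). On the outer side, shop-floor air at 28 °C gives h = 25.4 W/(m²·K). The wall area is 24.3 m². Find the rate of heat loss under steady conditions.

Q ≈ 1370 W

Model the wall as resistances in series:
R_inner film = 1/(h_i·A) = 1/(23.8×24.3) = 0.001729 K/W
R_copper = L/(kA) = 0.0051/(390×24.3) = 5.381×10^-7 K/W
R_mineral wool = L/(kA) = 0.17/(0.0436×24.3) = 0.1605 K/W
R_brass = L/(kA) = 0.0013/(107×24.3) = 5×10^-7 K/W
R_outer film = 1/(h_o·A) = 1/(25.4×24.3) = 0.00162 K/W
R_total = 0.1638 K/W
Q = ΔT / R_total = 224 / 0.1638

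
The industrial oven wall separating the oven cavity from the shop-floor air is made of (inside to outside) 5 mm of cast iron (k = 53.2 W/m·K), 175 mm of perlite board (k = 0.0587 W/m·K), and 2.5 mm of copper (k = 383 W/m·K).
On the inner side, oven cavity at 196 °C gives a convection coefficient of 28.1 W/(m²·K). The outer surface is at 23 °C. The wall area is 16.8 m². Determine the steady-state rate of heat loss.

Thermal resistances in series:
R_inner film = 1/(h_i·A) = 1/(28.1×16.8) = 0.002118 K/W
R_cast iron = L/(kA) = 0.005/(53.2×16.8) = 5.594×10^-6 K/W
R_perlite board = L/(kA) = 0.175/(0.0587×16.8) = 0.1775 K/W
R_copper = L/(kA) = 0.0025/(383×16.8) = 3.885×10^-7 K/W
R_total = 0.1796 K/W
Q = ΔT / R_total = 173 / 0.1796

Q ≈ 963 W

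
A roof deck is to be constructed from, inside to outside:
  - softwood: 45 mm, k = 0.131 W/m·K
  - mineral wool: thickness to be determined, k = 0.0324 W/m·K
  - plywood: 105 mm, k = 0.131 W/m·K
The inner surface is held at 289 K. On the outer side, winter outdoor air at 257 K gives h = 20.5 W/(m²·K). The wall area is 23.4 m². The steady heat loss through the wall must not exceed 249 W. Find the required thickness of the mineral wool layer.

L ≈ 58.8 mm

Series thermal resistances:
R_softwood = L/(kA) = 0.045/(0.131×23.4) = 0.01468 K/W
R_plywood = L/(kA) = 0.105/(0.131×23.4) = 0.03425 K/W
R_outer film = 1/(h_o·A) = 1/(20.5×23.4) = 0.002085 K/W
Sum of the known resistances R_other = 0.05102 K/W
Required total resistance R_tot = ΔT/Q_allow = 32/249 = 0.1285 K/W
R_mineral wool = R_tot − R_other = 0.0775 K/W
L = R·k·A = 0.0775×0.0324×23.4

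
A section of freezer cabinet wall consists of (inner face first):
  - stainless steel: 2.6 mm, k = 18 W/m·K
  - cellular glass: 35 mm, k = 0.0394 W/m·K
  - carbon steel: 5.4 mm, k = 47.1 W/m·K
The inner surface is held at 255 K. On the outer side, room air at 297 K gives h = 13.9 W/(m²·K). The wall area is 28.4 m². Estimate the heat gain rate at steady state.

Model the wall as resistances in series:
R_stainless steel = L/(kA) = 0.0026/(18×28.4) = 5.086×10^-6 K/W
R_cellular glass = L/(kA) = 0.035/(0.0394×28.4) = 0.03128 K/W
R_carbon steel = L/(kA) = 0.0054/(47.1×28.4) = 4.037×10^-6 K/W
R_outer film = 1/(h_o·A) = 1/(13.9×28.4) = 0.002533 K/W
R_total = 0.03382 K/W
Q = ΔT / R_total = 42 / 0.03382

Q ≈ 1240 W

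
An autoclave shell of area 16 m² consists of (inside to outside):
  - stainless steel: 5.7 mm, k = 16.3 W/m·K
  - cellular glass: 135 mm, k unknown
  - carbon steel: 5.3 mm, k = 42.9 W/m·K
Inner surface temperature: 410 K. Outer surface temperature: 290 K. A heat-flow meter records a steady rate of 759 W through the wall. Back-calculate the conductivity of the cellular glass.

k ≈ 0.0534 W/(m·K)

Model the wall as resistances in series:
R_stainless steel = L/(kA) = 0.0057/(16.3×16) = 2.186×10^-5 K/W
R_carbon steel = L/(kA) = 0.0053/(42.9×16) = 7.721×10^-6 K/W
Sum of known resistances R_other = 2.958×10^-5 K/W
Total R = ΔT/Q = 120/759 = 0.1581 K/W
R_cellular glass = R_total − R_other = 0.1581 K/W
k = L/(R·A) = 0.135/(0.1581×16)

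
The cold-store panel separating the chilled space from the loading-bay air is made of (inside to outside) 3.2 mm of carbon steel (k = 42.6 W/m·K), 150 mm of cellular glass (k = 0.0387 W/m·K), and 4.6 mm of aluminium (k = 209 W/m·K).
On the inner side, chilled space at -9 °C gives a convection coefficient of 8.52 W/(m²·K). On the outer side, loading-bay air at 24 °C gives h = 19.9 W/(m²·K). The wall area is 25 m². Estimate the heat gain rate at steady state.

Using the resistance-network approach (series):
R_inner film = 1/(h_i·A) = 1/(8.52×25) = 0.004695 K/W
R_carbon steel = L/(kA) = 0.0032/(42.6×25) = 3.005×10^-6 K/W
R_cellular glass = L/(kA) = 0.15/(0.0387×25) = 0.155 K/W
R_aluminium = L/(kA) = 0.0046/(209×25) = 8.804×10^-7 K/W
R_outer film = 1/(h_o·A) = 1/(19.9×25) = 0.00201 K/W
R_total = 0.1617 K/W
Q = ΔT / R_total = 33 / 0.1617

Q ≈ 204 W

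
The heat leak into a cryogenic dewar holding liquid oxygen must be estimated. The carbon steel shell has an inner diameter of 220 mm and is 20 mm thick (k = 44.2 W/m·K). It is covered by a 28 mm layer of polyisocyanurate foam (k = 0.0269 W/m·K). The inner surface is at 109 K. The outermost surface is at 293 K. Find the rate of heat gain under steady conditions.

Q ≈ 45.6 W

Each spherical layer contributes R = (1/r_i − 1/r_o)/(4πk):
R_carbon steel shell = (1/0.11 − 1/0.13)/(4π×44.2) = 0.002518 K/W
R_polyisocyanurate foam = (1/0.13 − 1/0.158)/(4π×0.0269) = 4.033 K/W
R_total = 4.035 K/W
Q = ΔT/R_total = 184/4.035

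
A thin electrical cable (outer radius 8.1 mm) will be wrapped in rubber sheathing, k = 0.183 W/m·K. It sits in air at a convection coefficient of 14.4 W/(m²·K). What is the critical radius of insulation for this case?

For a cylinder r_cr = k/h = 0.183/14.4
r_cr = 12.7 mm; since the bare radius (8.1 mm) is below r_cr, adding a thin layer of insulation will *increase* heat loss.

r_cr ≈ 12.7 mm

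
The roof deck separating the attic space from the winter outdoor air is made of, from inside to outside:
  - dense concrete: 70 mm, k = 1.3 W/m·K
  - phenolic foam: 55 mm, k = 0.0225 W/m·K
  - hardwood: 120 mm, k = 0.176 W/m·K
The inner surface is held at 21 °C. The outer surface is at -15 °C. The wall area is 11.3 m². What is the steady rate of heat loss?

Q ≈ 128 W

Using the resistance-network approach (series):
R_dense concrete = L/(kA) = 0.07/(1.3×11.3) = 0.004765 K/W
R_phenolic foam = L/(kA) = 0.055/(0.0225×11.3) = 0.2163 K/W
R_hardwood = L/(kA) = 0.12/(0.176×11.3) = 0.06034 K/W
R_total = 0.2814 K/W
Q = ΔT / R_total = 36 / 0.2814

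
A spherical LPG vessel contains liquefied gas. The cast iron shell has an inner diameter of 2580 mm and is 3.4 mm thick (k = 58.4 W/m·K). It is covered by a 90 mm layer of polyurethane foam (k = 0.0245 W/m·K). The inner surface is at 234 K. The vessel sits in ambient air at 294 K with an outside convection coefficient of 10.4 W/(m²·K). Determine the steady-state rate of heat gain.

Each spherical layer contributes R = (1/r_i − 1/r_o)/(4πk):
R_cast iron shell = (1/1.29 − 1/1.2934)/(4π×58.4) = 2.777×10^-6 K/W
R_polyurethane foam = (1/1.2934 − 1/1.3834)/(4π×0.0245) = 0.1634 K/W
R_outer film = 1/(h·4πr_o²) = 1/(10.4×4π×1.3834²) = 0.003998 K/W
R_total = 0.1674 K/W
Q = ΔT/R_total = 60/0.1674

Q ≈ 358 W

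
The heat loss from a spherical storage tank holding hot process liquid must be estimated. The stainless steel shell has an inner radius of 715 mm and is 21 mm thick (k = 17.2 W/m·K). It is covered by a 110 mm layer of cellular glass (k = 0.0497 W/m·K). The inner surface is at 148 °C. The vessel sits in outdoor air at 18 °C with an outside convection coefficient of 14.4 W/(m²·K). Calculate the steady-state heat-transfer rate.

Q ≈ 447 W

Each spherical layer contributes R = (1/r_i − 1/r_o)/(4πk):
R_stainless steel shell = (1/0.715 − 1/0.736)/(4π×17.2) = 1.846×10^-4 K/W
R_cellular glass = (1/0.736 − 1/0.846)/(4π×0.0497) = 0.2829 K/W
R_outer film = 1/(h·4πr_o²) = 1/(14.4×4π×0.846²) = 0.007721 K/W
R_total = 0.2908 K/W
Q = ΔT/R_total = 130/0.2908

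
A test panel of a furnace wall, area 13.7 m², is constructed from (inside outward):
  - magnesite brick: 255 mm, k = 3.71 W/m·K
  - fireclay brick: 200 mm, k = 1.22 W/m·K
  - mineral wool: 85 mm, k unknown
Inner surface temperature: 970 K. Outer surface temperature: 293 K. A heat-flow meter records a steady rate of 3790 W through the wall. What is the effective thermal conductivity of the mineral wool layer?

k ≈ 0.0384 W/(m·K)

Series thermal resistances:
R_magnesite brick = L/(kA) = 0.255/(3.71×13.7) = 0.005017 K/W
R_fireclay brick = L/(kA) = 0.2/(1.22×13.7) = 0.01197 K/W
Sum of known resistances R_other = 0.01698 K/W
Total R = ΔT/Q = 677/3790 = 0.1786 K/W
R_mineral wool = R_total − R_other = 0.1616 K/W
k = L/(R·A) = 0.085/(0.1616×13.7)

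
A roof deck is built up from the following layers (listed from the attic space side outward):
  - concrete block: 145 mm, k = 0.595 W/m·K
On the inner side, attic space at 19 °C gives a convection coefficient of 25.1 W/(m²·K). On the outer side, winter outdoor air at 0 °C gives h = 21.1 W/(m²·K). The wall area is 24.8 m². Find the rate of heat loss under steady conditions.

Q ≈ 1420 W

Treating each layer as a thermal resistance in series:
R_inner film = 1/(h_i·A) = 1/(25.1×24.8) = 0.001606 K/W
R_concrete block = L/(kA) = 0.145/(0.595×24.8) = 0.009827 K/W
R_outer film = 1/(h_o·A) = 1/(21.1×24.8) = 0.001911 K/W
R_total = 0.01334 K/W
Q = ΔT / R_total = 19 / 0.01334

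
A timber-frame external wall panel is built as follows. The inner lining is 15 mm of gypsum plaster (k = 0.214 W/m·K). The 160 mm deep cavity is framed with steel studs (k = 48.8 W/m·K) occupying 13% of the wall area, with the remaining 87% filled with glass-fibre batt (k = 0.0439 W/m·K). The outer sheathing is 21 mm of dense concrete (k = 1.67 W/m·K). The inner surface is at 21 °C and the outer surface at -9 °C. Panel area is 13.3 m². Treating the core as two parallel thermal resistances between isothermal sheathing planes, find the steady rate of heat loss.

Q ≈ 3700 W

Sheathing layers in series; stud and cavity paths in parallel between them.
R_inner = 0.015/(0.214×13.3) = 0.00527 K/W
R_stud  = 0.16/(48.8×0.13×13.3) = 0.001896 K/W
R_cav   = 0.16/(0.0439×0.87×13.3) = 0.315 K/W
1/R_core = 1/R_stud + 1/R_cav → R_core = 0.001885 K/W
R_outer = 0.021/(1.67×13.3) = 9.455×10^-4 K/W
R_total = 0.008101 K/W
Q = ΔT/R_total = 30/0.008101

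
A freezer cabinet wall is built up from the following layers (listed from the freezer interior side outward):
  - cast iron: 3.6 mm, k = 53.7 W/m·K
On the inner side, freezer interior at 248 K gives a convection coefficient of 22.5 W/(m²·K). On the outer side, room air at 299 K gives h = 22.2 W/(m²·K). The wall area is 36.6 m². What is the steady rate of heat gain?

Thermal resistances in series:
R_inner film = 1/(h_i·A) = 1/(22.5×36.6) = 0.001214 K/W
R_cast iron = L/(kA) = 0.0036/(53.7×36.6) = 1.832×10^-6 K/W
R_outer film = 1/(h_o·A) = 1/(22.2×36.6) = 0.001231 K/W
R_total = 0.002447 K/W
Q = ΔT / R_total = 51 / 0.002447

Q ≈ 20800 W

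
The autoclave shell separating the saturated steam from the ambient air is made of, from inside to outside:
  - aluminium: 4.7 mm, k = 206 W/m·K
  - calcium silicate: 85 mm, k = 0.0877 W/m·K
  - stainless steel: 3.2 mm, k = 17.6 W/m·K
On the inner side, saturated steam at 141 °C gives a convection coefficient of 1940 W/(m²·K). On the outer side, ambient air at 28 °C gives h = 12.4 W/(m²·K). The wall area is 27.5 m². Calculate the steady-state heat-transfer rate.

Q ≈ 2960 W

Series thermal resistances:
R_inner film = 1/(h_i·A) = 1/(1940×27.5) = 1.874×10^-5 K/W
R_aluminium = L/(kA) = 0.0047/(206×27.5) = 8.297×10^-7 K/W
R_calcium silicate = L/(kA) = 0.085/(0.0877×27.5) = 0.03524 K/W
R_stainless steel = L/(kA) = 0.0032/(17.6×27.5) = 6.612×10^-6 K/W
R_outer film = 1/(h_o·A) = 1/(12.4×27.5) = 0.002933 K/W
R_total = 0.0382 K/W
Q = ΔT / R_total = 113 / 0.0382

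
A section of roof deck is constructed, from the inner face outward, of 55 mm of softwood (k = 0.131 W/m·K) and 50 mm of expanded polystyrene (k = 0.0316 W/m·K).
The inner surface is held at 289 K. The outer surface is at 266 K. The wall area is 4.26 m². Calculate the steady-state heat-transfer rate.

Q ≈ 48.9 W

Series thermal resistances:
R_softwood = L/(kA) = 0.055/(0.131×4.26) = 0.09856 K/W
R_expanded polystyrene = L/(kA) = 0.05/(0.0316×4.26) = 0.3714 K/W
R_total = 0.47 K/W
Q = ΔT / R_total = 23 / 0.47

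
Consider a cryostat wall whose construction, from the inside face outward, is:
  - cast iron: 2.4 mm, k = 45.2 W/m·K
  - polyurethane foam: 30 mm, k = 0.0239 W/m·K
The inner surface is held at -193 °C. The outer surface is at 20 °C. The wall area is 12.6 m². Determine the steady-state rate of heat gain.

Model the wall as resistances in series:
R_cast iron = L/(kA) = 0.0024/(45.2×12.6) = 4.214×10^-6 K/W
R_polyurethane foam = L/(kA) = 0.03/(0.0239×12.6) = 0.09962 K/W
R_total = 0.09963 K/W
Q = ΔT / R_total = 213 / 0.09963

Q ≈ 2140 W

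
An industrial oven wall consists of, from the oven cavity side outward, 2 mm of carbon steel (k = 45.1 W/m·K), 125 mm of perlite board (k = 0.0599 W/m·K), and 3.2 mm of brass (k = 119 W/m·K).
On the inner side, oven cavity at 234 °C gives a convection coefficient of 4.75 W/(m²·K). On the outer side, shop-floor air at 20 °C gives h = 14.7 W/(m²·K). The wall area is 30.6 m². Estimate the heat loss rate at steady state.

Q ≈ 2770 W

Thermal resistances in series:
R_inner film = 1/(h_i·A) = 1/(4.75×30.6) = 0.00688 K/W
R_carbon steel = L/(kA) = 0.002/(45.1×30.6) = 1.449×10^-6 K/W
R_perlite board = L/(kA) = 0.125/(0.0599×30.6) = 0.0682 K/W
R_brass = L/(kA) = 0.0032/(119×30.6) = 8.788×10^-7 K/W
R_outer film = 1/(h_o·A) = 1/(14.7×30.6) = 0.002223 K/W
R_total = 0.0773 K/W
Q = ΔT / R_total = 214 / 0.0773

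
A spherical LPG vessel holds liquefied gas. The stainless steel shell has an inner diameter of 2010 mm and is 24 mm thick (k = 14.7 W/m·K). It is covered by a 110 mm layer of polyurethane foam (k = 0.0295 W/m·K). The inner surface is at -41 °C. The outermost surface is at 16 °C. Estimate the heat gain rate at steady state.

Q ≈ 225 W

For a spherical shell R = (1/r₁ − 1/r₂)/(4πk); film R = 1/(h·4πr²). In series:
R_stainless steel shell = (1/1.005 − 1/1.029)/(4π×14.7) = 1.256×10^-4 K/W
R_polyurethane foam = (1/1.029 − 1/1.139)/(4π×0.0295) = 0.2532 K/W
R_total = 0.2533 K/W
Q = ΔT/R_total = 57/0.2533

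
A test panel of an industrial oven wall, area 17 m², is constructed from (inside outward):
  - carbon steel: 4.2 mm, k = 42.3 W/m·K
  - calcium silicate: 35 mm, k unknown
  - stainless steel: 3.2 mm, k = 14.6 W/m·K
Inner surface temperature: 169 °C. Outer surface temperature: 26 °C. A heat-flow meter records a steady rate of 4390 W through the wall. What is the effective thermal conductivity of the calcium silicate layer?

k ≈ 0.0632 W/(m·K)

Thermal resistances in series:
R_carbon steel = L/(kA) = 0.0042/(42.3×17) = 5.841×10^-6 K/W
R_stainless steel = L/(kA) = 0.0032/(14.6×17) = 1.289×10^-5 K/W
Sum of known resistances R_other = 1.873×10^-5 K/W
Total R = ΔT/Q = 143/4390 = 0.03257 K/W
R_calcium silicate = R_total − R_other = 0.03256 K/W
k = L/(R·A) = 0.035/(0.03256×17)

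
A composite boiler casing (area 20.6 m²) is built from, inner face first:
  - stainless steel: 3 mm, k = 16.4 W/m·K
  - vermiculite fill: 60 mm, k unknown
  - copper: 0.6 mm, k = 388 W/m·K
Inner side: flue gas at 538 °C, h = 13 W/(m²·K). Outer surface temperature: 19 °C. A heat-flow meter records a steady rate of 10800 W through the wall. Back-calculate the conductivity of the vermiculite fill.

Treating each layer as a thermal resistance in series:
R_inner film = 1/(h_i·A) = 1/(13×20.6) = 0.003734 K/W
R_stainless steel = L/(kA) = 0.003/(16.4×20.6) = 8.88×10^-6 K/W
R_copper = L/(kA) = 0.0006/(388×20.6) = 7.507×10^-8 K/W
Sum of known resistances R_other = 0.003743 K/W
Total R = ΔT/Q = 519/10800 = 0.04806 K/W
R_vermiculite fill = R_total − R_other = 0.04431 K/W
k = L/(R·A) = 0.06/(0.04431×20.6)

k ≈ 0.0657 W/(m·K)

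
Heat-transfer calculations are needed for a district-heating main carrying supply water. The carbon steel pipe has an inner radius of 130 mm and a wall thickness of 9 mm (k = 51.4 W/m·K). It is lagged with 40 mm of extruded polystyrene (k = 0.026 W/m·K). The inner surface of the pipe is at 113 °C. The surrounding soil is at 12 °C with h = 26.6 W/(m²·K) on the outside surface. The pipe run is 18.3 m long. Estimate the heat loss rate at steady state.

Treating each annulus and film as a series resistance:
R_carbon steel pipe wall = ln(139/130)/(2π×51.4×18.3) = 1.133×10^-5 K/W
R_extruded polystyrene = ln(179/139)/(2π×0.026×18.3) = 0.0846 K/W
R_outer film = 1/(h_o·2πr_oL) = 1/(26.6×2π×0.179×18.3) = 0.001827 K/W
R_total = 0.08644 K/W
Q = ΔT/R_total = 101/0.08644

Q ≈ 1170 W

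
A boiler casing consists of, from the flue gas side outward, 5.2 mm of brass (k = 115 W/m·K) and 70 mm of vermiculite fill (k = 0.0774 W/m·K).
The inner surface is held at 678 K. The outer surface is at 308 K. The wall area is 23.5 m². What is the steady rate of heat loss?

Q ≈ 9610 W

Treating each layer as a thermal resistance in series:
R_brass = L/(kA) = 0.0052/(115×23.5) = 1.924×10^-6 K/W
R_vermiculite fill = L/(kA) = 0.07/(0.0774×23.5) = 0.03848 K/W
R_total = 0.03849 K/W
Q = ΔT / R_total = 370 / 0.03849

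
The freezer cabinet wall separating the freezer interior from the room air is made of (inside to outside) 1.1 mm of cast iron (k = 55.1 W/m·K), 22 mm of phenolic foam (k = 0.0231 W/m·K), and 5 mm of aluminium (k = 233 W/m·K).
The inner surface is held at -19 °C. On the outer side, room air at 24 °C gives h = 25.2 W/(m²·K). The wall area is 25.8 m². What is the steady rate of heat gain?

Treating each layer as a thermal resistance in series:
R_cast iron = L/(kA) = 0.0011/(55.1×25.8) = 7.738×10^-7 K/W
R_phenolic foam = L/(kA) = 0.022/(0.0231×25.8) = 0.03691 K/W
R_aluminium = L/(kA) = 0.005/(233×25.8) = 8.318×10^-7 K/W
R_outer film = 1/(h_o·A) = 1/(25.2×25.8) = 0.001538 K/W
R_total = 0.03845 K/W
Q = ΔT / R_total = 43 / 0.03845

Q ≈ 1120 W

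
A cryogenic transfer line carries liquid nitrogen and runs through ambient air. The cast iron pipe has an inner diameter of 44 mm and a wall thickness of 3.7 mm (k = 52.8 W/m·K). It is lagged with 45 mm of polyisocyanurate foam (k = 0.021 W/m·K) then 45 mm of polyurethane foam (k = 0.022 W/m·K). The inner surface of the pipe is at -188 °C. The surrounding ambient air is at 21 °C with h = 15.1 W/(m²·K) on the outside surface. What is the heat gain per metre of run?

Treating each annulus and film as a series resistance:
R_cast iron pipe wall = ln(25.7/22)/(2π×52.8×1) = 4.686×10^-4 K/W
R_polyisocyanurate foam = ln(70.7/25.7)/(2π×0.021×1) = 7.669 K/W
R_polyurethane foam = ln(115.7/70.7)/(2π×0.022×1) = 3.563 K/W
R_outer film = 1/(h_o·2πr_oL) = 1/(15.1×2π×0.1157×1) = 0.0911 K/W
R_total = 11.32 K/W
Q = ΔT/R_total = 209/11.32

q′ ≈ 18.5 W/m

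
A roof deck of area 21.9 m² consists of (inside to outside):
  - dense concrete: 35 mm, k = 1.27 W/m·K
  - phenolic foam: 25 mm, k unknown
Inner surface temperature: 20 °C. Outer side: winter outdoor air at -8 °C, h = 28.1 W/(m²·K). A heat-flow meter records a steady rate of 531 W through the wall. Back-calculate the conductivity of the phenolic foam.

k ≈ 0.0229 W/(m·K)

Model the wall as resistances in series:
R_dense concrete = L/(kA) = 0.035/(1.27×21.9) = 0.001258 K/W
R_outer film = 1/(h_o·A) = 1/(28.1×21.9) = 0.001625 K/W
Sum of known resistances R_other = 0.002883 K/W
Total R = ΔT/Q = 28/531 = 0.05273 K/W
R_phenolic foam = R_total − R_other = 0.04985 K/W
k = L/(R·A) = 0.025/(0.04985×21.9)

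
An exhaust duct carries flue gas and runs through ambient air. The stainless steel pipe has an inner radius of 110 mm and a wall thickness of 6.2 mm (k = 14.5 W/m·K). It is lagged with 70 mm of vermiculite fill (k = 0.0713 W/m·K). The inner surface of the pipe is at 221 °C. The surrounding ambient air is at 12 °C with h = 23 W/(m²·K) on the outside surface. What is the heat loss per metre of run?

Treating each annulus and film as a series resistance:
R_stainless steel pipe wall = ln(116.2/110)/(2π×14.5×1) = 6.019×10^-4 K/W
R_vermiculite fill = ln(186.2/116.2)/(2π×0.0713×1) = 1.052 K/W
R_outer film = 1/(h_o·2πr_oL) = 1/(23×2π×0.1862×1) = 0.03716 K/W
R_total = 1.09 K/W
Q = ΔT/R_total = 209/1.09

q′ ≈ 192 W/m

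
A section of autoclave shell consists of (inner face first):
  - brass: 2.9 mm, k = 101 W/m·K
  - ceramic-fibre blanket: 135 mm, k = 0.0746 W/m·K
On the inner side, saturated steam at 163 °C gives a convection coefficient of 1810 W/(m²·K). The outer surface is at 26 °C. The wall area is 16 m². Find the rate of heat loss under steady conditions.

Q ≈ 1210 W

Treating each layer as a thermal resistance in series:
R_inner film = 1/(h_i·A) = 1/(1810×16) = 3.453×10^-5 K/W
R_brass = L/(kA) = 0.0029/(101×16) = 1.795×10^-6 K/W
R_ceramic-fibre blanket = L/(kA) = 0.135/(0.0746×16) = 0.1131 K/W
R_total = 0.1131 K/W
Q = ΔT / R_total = 137 / 0.1131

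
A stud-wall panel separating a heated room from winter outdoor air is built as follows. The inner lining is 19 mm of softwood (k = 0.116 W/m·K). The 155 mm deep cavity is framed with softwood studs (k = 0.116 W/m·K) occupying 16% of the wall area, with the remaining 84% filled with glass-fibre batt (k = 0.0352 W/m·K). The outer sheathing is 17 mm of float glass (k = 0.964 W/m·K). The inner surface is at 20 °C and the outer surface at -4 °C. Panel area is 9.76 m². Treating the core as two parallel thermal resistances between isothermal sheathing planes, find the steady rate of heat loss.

Q ≈ 68.9 W

Sheathing layers in series; stud and cavity paths in parallel between them.
R_inner = 0.019/(0.116×9.76) = 0.01678 K/W
R_stud  = 0.155/(0.116×0.16×9.76) = 0.8557 K/W
R_cav   = 0.155/(0.0352×0.84×9.76) = 0.5371 K/W
1/R_core = 1/R_stud + 1/R_cav → R_core = 0.33 K/W
R_outer = 0.017/(0.964×9.76) = 0.001807 K/W
R_total = 0.3486 K/W
Q = ΔT/R_total = 24/0.3486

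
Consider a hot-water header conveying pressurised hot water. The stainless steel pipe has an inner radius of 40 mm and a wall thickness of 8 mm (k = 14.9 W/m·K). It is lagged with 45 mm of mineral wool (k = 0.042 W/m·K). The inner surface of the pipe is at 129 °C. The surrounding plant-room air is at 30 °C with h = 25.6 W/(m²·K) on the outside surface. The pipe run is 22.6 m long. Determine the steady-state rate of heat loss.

Q ≈ 869 W

For a radial system each layer contributes R = ln(r_out/r_in)/(2πkL); films add R = 1/(hA).
R_stainless steel pipe wall = ln(48/40)/(2π×14.9×22.6) = 8.617×10^-5 K/W
R_mineral wool = ln(93/48)/(2π×0.042×22.6) = 0.1109 K/W
R_outer film = 1/(h_o·2πr_oL) = 1/(25.6×2π×0.093×22.6) = 0.002958 K/W
R_total = 0.1139 K/W
Q = ΔT/R_total = 99/0.1139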